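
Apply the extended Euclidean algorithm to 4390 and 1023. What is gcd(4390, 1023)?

Euclidean algorithm:
4390 = 4×1023 + 298
1023 = 3×298 + 129
298 = 2×129 + 40
129 = 3×40 + 9
40 = 4×9 + 4
9 = 2×4 + 1
4 = 4×1 + 0
gcd(4390, 1023) = 1.
Working backward:
1 = 9 − 2·4
1 = −2·40 + 9·9
1 = 9·129 − 29·40
1 = −29·298 + 67·129
1 = 67·1023 − 230·298
1 = −230·4390 + 987·1023
So 1 = (-230)·4390 + (987)·1023.

1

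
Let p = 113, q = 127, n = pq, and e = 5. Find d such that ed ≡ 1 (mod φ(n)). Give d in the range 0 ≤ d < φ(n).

5645

φ(n) = (p−1)(q−1) = 112·126 = 14112.
Need d with 5·d ≡ 1 (mod 14112). Apply the extended Euclidean algorithm:
14112 = 2822*5 + 2
5 = 2*2 + 1
2 = 2*1 + 0
Back-substitute:
1 = 5 − 2·2
1 = −2·14112 + 5645·5
So 5·5645 ≡ 1 (mod 14112), hence d = 5645.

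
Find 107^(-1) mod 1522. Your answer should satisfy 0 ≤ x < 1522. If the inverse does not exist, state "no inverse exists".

697

Run Euclid on (1522, 107):
1522 = 14*107 + 24
107 = 4*24 + 11
24 = 2*11 + 2
11 = 5*2 + 1
2 = 2*1 + 0
gcd = 1, so the inverse exists. Back-substitute:
1 = 11 − 5·2
1 = −5·24 + 11·11
1 = 11·107 − 49·24
1 = −49·1522 + 697·107
So 107·697 ≡ 1 (mod 1522).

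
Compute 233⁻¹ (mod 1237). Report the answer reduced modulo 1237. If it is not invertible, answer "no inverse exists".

292

Apply the Euclidean algorithm to 1237 and 233:
1237 = 5×233 + 72
233 = 3×72 + 17
72 = 4×17 + 4
17 = 4×4 + 1
4 = 4×1 + 0
The gcd is 1. Working backward:
1 = 17 − 4·4
1 = −4·72 + 17·17
1 = 17·233 − 55·72
1 = −55·1237 + 292·233
So 233·292 ≡ 1 (mod 1237).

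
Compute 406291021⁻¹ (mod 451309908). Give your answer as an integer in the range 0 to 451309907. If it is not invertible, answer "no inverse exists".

255757633

Apply the Euclidean algorithm to 451309908 and 406291021:
451309908 = 1×406291021 + 45018887
406291021 = 9×45018887 + 1121038
45018887 = 40×1121038 + 177367
1121038 = 6×177367 + 56836
177367 = 3×56836 + 6859
56836 = 8×6859 + 1964
6859 = 3×1964 + 967
1964 = 2×967 + 30
967 = 32×30 + 7
30 = 4×7 + 2
7 = 3×2 + 1
2 = 2×1 + 0
gcd = 1, so the inverse exists. Back-substitute:
1 = 7 − 3·2
1 = −3·30 + 13·7
1 = 13·967 − 419·30
1 = −419·1964 + 851·967
1 = 851·6859 − 2972·1964
1 = −2972·56836 + 24627·6859
1 = 24627·177367 − 76853·56836
1 = −76853·1121038 + 485745·177367
1 = 485745·45018887 − 19506653·1121038
1 = −19506653·406291021 + 176045622·45018887
1 = 176045622·451309908 − 195552275·406291021
Hence 406291021⁻¹ ≡ -195552275 ≡ 255757633 (mod 451309908).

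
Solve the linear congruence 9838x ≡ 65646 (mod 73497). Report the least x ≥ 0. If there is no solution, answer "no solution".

17787

First find gcd(9838, 73497):
73497 = 7*9838 + 4631
9838 = 2*4631 + 576
4631 = 8*576 + 23
576 = 25*23 + 1
23 = 23*1 + 0
gcd = 1, so a unique solution mod 73497 exists.
Back-substitute for the Bézout coefficients:
1 = 576 − 25·23
1 = −25·4631 + 201·576
1 = 201·9838 − 427·4631
1 = −427·73497 + 3190·9838
So 9838·(3190) ≡ 1 (mod 73497), giving 9838⁻¹ ≡ 3190.
x ≡ 9838⁻¹·65646 ≡ 3190·65646 ≡ 17787 (mod 73497).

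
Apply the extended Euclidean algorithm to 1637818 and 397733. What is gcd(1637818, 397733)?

Repeated division:
1637818 = 4·397733 + 46886
397733 = 8·46886 + 22645
46886 = 2·22645 + 1596
22645 = 14·1596 + 301
1596 = 5·301 + 91
301 = 3·91 + 28
91 = 3·28 + 7
28 = 4·7 + 0
gcd(1637818, 397733) = 7.
Back-substituting:
7 = 91 − 3·28
7 = −3·301 + 10·91
7 = 10·1596 − 53·301
7 = −53·22645 + 752·1596
7 = 752·46886 − 1557·22645
7 = −1557·397733 + 13208·46886
7 = 13208·1637818 − 54389·397733
So 7 = (13208)·1637818 + (-54389)·397733.

7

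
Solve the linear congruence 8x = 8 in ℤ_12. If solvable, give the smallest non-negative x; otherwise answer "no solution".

First find gcd(8, 12):
12 = 1×8 + 4
8 = 2×4 + 0
gcd = 4 and 4 | 8, so solutions exist. Divide through by 4: 2x ≡ 2 (mod 3).
Now find 2⁻¹ mod 3:
3 = 1·2 + 1
2 = 2·1 + 0
Back-substitute:
1 = 3 − 2
So 2·(-1) ≡ 1 (mod 3), i.e. 2⁻¹ ≡ 2.
Then x ≡ 2·2 ≡ 1 (mod 3); the smallest non-negative solution is x = 1.

1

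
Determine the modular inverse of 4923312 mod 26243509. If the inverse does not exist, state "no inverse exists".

6041600

gcd(26243509, 4923312) by repeated division:
26243509 = 5*4923312 + 1626949
4923312 = 3*1626949 + 42465
1626949 = 38*42465 + 13279
42465 = 3*13279 + 2628
13279 = 5*2628 + 139
2628 = 18*139 + 126
139 = 1*126 + 13
126 = 9*13 + 9
13 = 1*9 + 4
9 = 2*4 + 1
4 = 4*1 + 0
Since gcd(4923312, 26243509) = 1, back-substitute to write 1 as a combination:
1 = 9 − 2·4
1 = −2·13 + 3·9
1 = 3·126 − 29·13
1 = −29·139 + 32·126
1 = 32·2628 − 605·139
1 = −605·13279 + 3057·2628
1 = 3057·42465 − 9776·13279
1 = −9776·1626949 + 374545·42465
1 = 374545·4923312 − 1133411·1626949
1 = −1133411·26243509 + 6041600·4923312
So 4923312·6041600 ≡ 1 (mod 26243509).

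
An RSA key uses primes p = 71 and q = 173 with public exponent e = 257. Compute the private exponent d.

φ(n) = (p−1)(q−1) = 70·172 = 12040.
Need d with 257·d ≡ 1 (mod 12040). Apply the extended Euclidean algorithm:
12040 = 46·257 + 218
257 = 1·218 + 39
218 = 5·39 + 23
39 = 1·23 + 16
23 = 1·16 + 7
16 = 2·7 + 2
7 = 3·2 + 1
2 = 2·1 + 0
Back-substitute:
1 = 7 − 3·2
1 = −3·16 + 7·7
1 = 7·23 − 10·16
1 = −10·39 + 17·23
1 = 17·218 − 95·39
1 = −95·257 + 112·218
1 = 112·12040 − 5247·257
So 257·(-5247) ≡ 1 (mod 12040), hence d ≡ -5247 ≡ 6793 (mod 12040).

6793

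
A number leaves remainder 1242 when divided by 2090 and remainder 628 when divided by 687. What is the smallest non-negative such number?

1046242

Write x = 1242 + 2090·k. Then 2090·k ≡ 628 − 1242 ≡ 73 (mod 687).
Need 2090⁻¹ mod 687. Extended Euclid on (687, 29):
687 = 23·29 + 20
29 = 1·20 + 9
20 = 2·9 + 2
9 = 4·2 + 1
2 = 2·1 + 0
Back-substitute:
1 = 9 − 4·2
1 = −4·20 + 9·9
1 = 9·29 − 13·20
1 = −13·687 + 308·29
2090⁻¹ ≡ 308 (mod 687), so k ≡ 308·73 ≡ 500 (mod 687).
x = 1242 + 2090·500 = 1046242.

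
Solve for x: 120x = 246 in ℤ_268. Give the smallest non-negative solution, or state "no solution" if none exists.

no solution

gcd(120, 268):
268 = 2·120 + 28
120 = 4·28 + 8
28 = 3·8 + 4
8 = 2·4 + 0
gcd = 4, but 4 ∤ 246, so the congruence has no solution.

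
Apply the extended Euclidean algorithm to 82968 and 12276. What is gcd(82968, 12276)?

12

Repeated division:
82968 = 6·12276 + 9312
12276 = 1·9312 + 2964
9312 = 3·2964 + 420
2964 = 7·420 + 24
420 = 17·24 + 12
24 = 2·12 + 0
gcd(82968, 12276) = 12.
Working backward:
12 = 420 − 17·24
12 = −17·2964 + 120·420
12 = 120·9312 − 377·2964
12 = −377·12276 + 497·9312
12 = 497·82968 − 3359·12276
So 12 = (497)·82968 + (-3359)·12276.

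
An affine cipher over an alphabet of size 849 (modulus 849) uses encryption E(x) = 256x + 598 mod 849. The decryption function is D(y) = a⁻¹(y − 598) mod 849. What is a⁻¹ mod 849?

Apply the Euclidean algorithm to 849 and 256:
849 = 3·256 + 81
256 = 3·81 + 13
81 = 6·13 + 3
13 = 4·3 + 1
3 = 3·1 + 0
Since gcd(256, 849) = 1, back-substitute to write 1 as a combination:
1 = 13 − 4·3
1 = −4·81 + 25·13
1 = 25·256 − 79·81
1 = −79·849 + 262·256
So 256·262 ≡ 1 (mod 849).

262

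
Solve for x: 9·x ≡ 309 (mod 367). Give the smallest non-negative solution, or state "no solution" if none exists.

279

First find gcd(9, 367):
367 = 40×9 + 7
9 = 1×7 + 2
7 = 3×2 + 1
2 = 2×1 + 0
gcd = 1, so a unique solution mod 367 exists.
Back-substitute for the Bézout coefficients:
1 = 7 − 3·2
1 = −3·9 + 4·7
1 = 4·367 − 163·9
So 9·(-163) ≡ 1 (mod 367), giving 9⁻¹ ≡ 204.
x ≡ 9⁻¹·309 ≡ 204·309 ≡ 279 (mod 367).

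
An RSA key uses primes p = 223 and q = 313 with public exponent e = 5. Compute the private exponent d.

φ(n) = (p−1)(q−1) = 222·312 = 69264.
Need d with 5·d ≡ 1 (mod 69264). Apply the extended Euclidean algorithm:
69264 = 13852×5 + 4
5 = 1×4 + 1
4 = 4×1 + 0
Back-substitute:
1 = 5 − 4
1 = −69264 + 13853·5
So 5·13853 ≡ 1 (mod 69264), hence d = 13853.

13853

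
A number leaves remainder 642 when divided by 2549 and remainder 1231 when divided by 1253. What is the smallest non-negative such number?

Write x = 642 + 2549·k. Then 2549·k ≡ 1231 − 642 ≡ 589 (mod 1253).
Need 2549⁻¹ mod 1253. Extended Euclid on (1253, 43):
1253 = 29·43 + 6
43 = 7·6 + 1
6 = 6·1 + 0
Back-substitute:
1 = 43 − 7·6
1 = −7·1253 + 204·43
2549⁻¹ ≡ 204 (mod 1253), so k ≡ 204·589 ≡ 1121 (mod 1253).
x = 642 + 2549·1121 = 2858071.

2858071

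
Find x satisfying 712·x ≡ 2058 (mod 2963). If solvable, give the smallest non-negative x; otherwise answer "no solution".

2608

First find gcd(712, 2963):
2963 = 4*712 + 115
712 = 6*115 + 22
115 = 5*22 + 5
22 = 4*5 + 2
5 = 2*2 + 1
2 = 2*1 + 0
gcd = 1, so a unique solution mod 2963 exists.
Back-substitute for the Bézout coefficients:
1 = 5 − 2·2
1 = −2·22 + 9·5
1 = 9·115 − 47·22
1 = −47·712 + 291·115
1 = 291·2963 − 1211·712
So 712·(-1211) ≡ 1 (mod 2963), giving 712⁻¹ ≡ 1752.
x ≡ 712⁻¹·2058 ≡ 1752·2058 ≡ 2608 (mod 2963).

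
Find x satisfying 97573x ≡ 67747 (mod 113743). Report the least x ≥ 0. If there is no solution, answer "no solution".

gcd(97573, 113743):
113743 = 1·97573 + 16170
97573 = 6·16170 + 553
16170 = 29·553 + 133
553 = 4·133 + 21
133 = 6·21 + 7
21 = 3·7 + 0
gcd = 7, but 7 ∤ 67747, so the congruence has no solution.

no solution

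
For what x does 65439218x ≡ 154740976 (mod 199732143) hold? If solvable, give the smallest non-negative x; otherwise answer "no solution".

6006530

First find gcd(65439218, 199732143):
199732143 = 3·65439218 + 3414489
65439218 = 19·3414489 + 563927
3414489 = 6·563927 + 30927
563927 = 18·30927 + 7241
30927 = 4·7241 + 1963
7241 = 3·1963 + 1352
1963 = 1·1352 + 611
1352 = 2·611 + 130
611 = 4·130 + 91
130 = 1·91 + 39
91 = 2·39 + 13
39 = 3·13 + 0
gcd = 13 and 13 | 154740976, so solutions exist. Divide through by 13: 5033786x ≡ 11903152 (mod 15364011).
Now find 5033786⁻¹ mod 15364011:
15364011 = 3·5033786 + 262653
5033786 = 19·262653 + 43379
262653 = 6·43379 + 2379
43379 = 18·2379 + 557
2379 = 4·557 + 151
557 = 3·151 + 104
151 = 1·104 + 47
104 = 2·47 + 10
47 = 4·10 + 7
10 = 1·7 + 3
7 = 2·3 + 1
3 = 3·1 + 0
Back-substitute:
1 = 7 − 2·3
1 = −2·10 + 3·7
1 = 3·47 − 14·10
1 = −14·104 + 31·47
1 = 31·151 − 45·104
1 = −45·557 + 166·151
1 = 166·2379 − 709·557
1 = −709·43379 + 12928·2379
1 = 12928·262653 − 78277·43379
1 = −78277·5033786 + 1500191·262653
1 = 1500191·15364011 − 4578850·5033786
So 5033786·(-4578850) ≡ 1 (mod 15364011), i.e. 5033786⁻¹ ≡ 10785161.
Then x ≡ 10785161·11903152 ≡ 6006530 (mod 15364011); the smallest non-negative solution is x = 6006530.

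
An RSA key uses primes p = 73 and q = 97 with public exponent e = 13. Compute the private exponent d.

φ(n) = (p−1)(q−1) = 72·96 = 6912.
Need d with 13·d ≡ 1 (mod 6912). Apply the extended Euclidean algorithm:
6912 = 531×13 + 9
13 = 1×9 + 4
9 = 2×4 + 1
4 = 4×1 + 0
Back-substitute:
1 = 9 − 2·4
1 = −2·13 + 3·9
1 = 3·6912 − 1595·13
So 13·(-1595) ≡ 1 (mod 6912), hence d ≡ -1595 ≡ 5317 (mod 6912).

5317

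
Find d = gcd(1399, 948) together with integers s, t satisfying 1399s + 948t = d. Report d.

1

Euclidean algorithm:
1399 = 1×948 + 451
948 = 2×451 + 46
451 = 9×46 + 37
46 = 1×37 + 9
37 = 4×9 + 1
9 = 9×1 + 0
gcd(1399, 948) = 1.
Working backward:
1 = 37 − 4·9
1 = −4·46 + 5·37
1 = 5·451 − 49·46
1 = −49·948 + 103·451
1 = 103·1399 − 152·948
So 1 = (103)·1399 + (-152)·948.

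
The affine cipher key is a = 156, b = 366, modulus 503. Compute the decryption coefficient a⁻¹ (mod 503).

158

Run Euclid on (503, 156):
503 = 3·156 + 35
156 = 4·35 + 16
35 = 2·16 + 3
16 = 5·3 + 1
3 = 3·1 + 0
gcd = 1, so the inverse exists. Back-substitute:
1 = 16 − 5·3
1 = −5·35 + 11·16
1 = 11·156 − 49·35
1 = −49·503 + 158·156
So 156·158 ≡ 1 (mod 503).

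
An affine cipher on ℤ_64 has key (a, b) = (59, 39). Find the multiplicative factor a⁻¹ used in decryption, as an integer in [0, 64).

Extended Euclidean algorithm:
64 = 1·59 + 5
59 = 11·5 + 4
5 = 1·4 + 1
4 = 4·1 + 0
gcd = 1, so the inverse exists. Back-substitute:
1 = 5 − 4
1 = −59 + 12·5
1 = 12·64 − 13·59
So 59·(-13) ≡ 1 (mod 64), and -13 ≡ 51 (mod 64).

51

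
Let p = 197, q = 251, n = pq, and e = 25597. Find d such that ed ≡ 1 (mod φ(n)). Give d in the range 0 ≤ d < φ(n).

48933

φ(n) = (p−1)(q−1) = 196·250 = 49000.
Need d with 25597·d ≡ 1 (mod 49000). Apply the extended Euclidean algorithm:
49000 = 1·25597 + 23403
25597 = 1·23403 + 2194
23403 = 10·2194 + 1463
2194 = 1·1463 + 731
1463 = 2·731 + 1
731 = 731·1 + 0
Back-substitute:
1 = 1463 − 2·731
1 = −2·2194 + 3·1463
1 = 3·23403 − 32·2194
1 = −32·25597 + 35·23403
1 = 35·49000 − 67·25597
So 25597·(-67) ≡ 1 (mod 49000), hence d ≡ -67 ≡ 48933 (mod 49000).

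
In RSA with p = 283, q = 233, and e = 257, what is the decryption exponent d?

11201

φ(n) = (p−1)(q−1) = 282·232 = 65424.
Need d with 257·d ≡ 1 (mod 65424). Apply the extended Euclidean algorithm:
65424 = 254*257 + 146
257 = 1*146 + 111
146 = 1*111 + 35
111 = 3*35 + 6
35 = 5*6 + 5
6 = 1*5 + 1
5 = 5*1 + 0
Back-substitute:
1 = 6 − 5
1 = −35 + 6·6
1 = 6·111 − 19·35
1 = −19·146 + 25·111
1 = 25·257 − 44·146
1 = −44·65424 + 11201·257
So 257·11201 ≡ 1 (mod 65424), hence d = 11201.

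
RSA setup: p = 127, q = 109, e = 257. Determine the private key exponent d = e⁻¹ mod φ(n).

φ(n) = (p−1)(q−1) = 126·108 = 13608.
Need d with 257·d ≡ 1 (mod 13608). Apply the extended Euclidean algorithm:
13608 = 52*257 + 244
257 = 1*244 + 13
244 = 18*13 + 10
13 = 1*10 + 3
10 = 3*3 + 1
3 = 3*1 + 0
Back-substitute:
1 = 10 − 3·3
1 = −3·13 + 4·10
1 = 4·244 − 75·13
1 = −75·257 + 79·244
1 = 79·13608 − 4183·257
So 257·(-4183) ≡ 1 (mod 13608), hence d ≡ -4183 ≡ 9425 (mod 13608).

9425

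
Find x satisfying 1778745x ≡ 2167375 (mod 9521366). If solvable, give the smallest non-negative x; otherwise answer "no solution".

2700303

First find gcd(1778745, 9521366):
9521366 = 5×1778745 + 627641
1778745 = 2×627641 + 523463
627641 = 1×523463 + 104178
523463 = 5×104178 + 2573
104178 = 40×2573 + 1258
2573 = 2×1258 + 57
1258 = 22×57 + 4
57 = 14×4 + 1
4 = 4×1 + 0
gcd = 1, so a unique solution mod 9521366 exists.
Back-substitute for the Bézout coefficients:
1 = 57 − 14·4
1 = −14·1258 + 309·57
1 = 309·2573 − 632·1258
1 = −632·104178 + 25589·2573
1 = 25589·523463 − 128577·104178
1 = −128577·627641 + 154166·523463
1 = 154166·1778745 − 436909·627641
1 = −436909·9521366 + 2338711·1778745
So 1778745·(2338711) ≡ 1 (mod 9521366), giving 1778745⁻¹ ≡ 2338711.
x ≡ 1778745⁻¹·2167375 ≡ 2338711·2167375 ≡ 2700303 (mod 9521366).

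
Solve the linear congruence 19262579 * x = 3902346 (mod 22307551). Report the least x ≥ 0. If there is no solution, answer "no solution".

First find gcd(19262579, 22307551):
22307551 = 1*19262579 + 3044972
19262579 = 6*3044972 + 992747
3044972 = 3*992747 + 66731
992747 = 14*66731 + 58513
66731 = 1*58513 + 8218
58513 = 7*8218 + 987
8218 = 8*987 + 322
987 = 3*322 + 21
322 = 15*21 + 7
21 = 3*7 + 0
gcd = 7 and 7 | 3902346, so solutions exist. Divide through by 7: 2751797x ≡ 557478 (mod 3186793).
Now find 2751797⁻¹ mod 3186793:
3186793 = 1*2751797 + 434996
2751797 = 6*434996 + 141821
434996 = 3*141821 + 9533
141821 = 14*9533 + 8359
9533 = 1*8359 + 1174
8359 = 7*1174 + 141
1174 = 8*141 + 46
141 = 3*46 + 3
46 = 15*3 + 1
3 = 3*1 + 0
Back-substitute:
1 = 46 − 15·3
1 = −15·141 + 46·46
1 = 46·1174 − 383·141
1 = −383·8359 + 2727·1174
1 = 2727·9533 − 3110·8359
1 = −3110·141821 + 46267·9533
1 = 46267·434996 − 141911·141821
1 = −141911·2751797 + 897733·434996
1 = 897733·3186793 − 1039644·2751797
So 2751797·(-1039644) ≡ 1 (mod 3186793), i.e. 2751797⁻¹ ≡ 2147149.
Then x ≡ 2147149·557478 ≡ 198285 (mod 3186793); the smallest non-negative solution is x = 198285.

198285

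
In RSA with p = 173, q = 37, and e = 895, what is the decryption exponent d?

1951

φ(n) = (p−1)(q−1) = 172·36 = 6192.
Need d with 895·d ≡ 1 (mod 6192). Apply the extended Euclidean algorithm:
6192 = 6·895 + 822
895 = 1·822 + 73
822 = 11·73 + 19
73 = 3·19 + 16
19 = 1·16 + 3
16 = 5·3 + 1
3 = 3·1 + 0
Back-substitute:
1 = 16 − 5·3
1 = −5·19 + 6·16
1 = 6·73 − 23·19
1 = −23·822 + 259·73
1 = 259·895 − 282·822
1 = −282·6192 + 1951·895
So 895·1951 ≡ 1 (mod 6192), hence d = 1951.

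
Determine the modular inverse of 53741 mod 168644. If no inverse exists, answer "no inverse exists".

gcd(168644, 53741) by repeated division:
168644 = 3·53741 + 7421
53741 = 7·7421 + 1794
7421 = 4·1794 + 245
1794 = 7·245 + 79
245 = 3·79 + 8
79 = 9·8 + 7
8 = 1·7 + 1
7 = 7·1 + 0
Since gcd(53741, 168644) = 1, back-substitute to write 1 as a combination:
1 = 8 − 7
1 = −79 + 10·8
1 = 10·245 − 31·79
1 = −31·1794 + 227·245
1 = 227·7421 − 939·1794
1 = −939·53741 + 6800·7421
1 = 6800·168644 − 21339·53741
Thus 53741·(-21339) ≡ 1 (mod 168644); reducing, -21339 mod 168644 = 147305.

147305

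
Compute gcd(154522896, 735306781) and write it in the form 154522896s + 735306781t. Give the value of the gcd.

Apply Euclid's algorithm to 735306781 and 154522896:
735306781 = 4*154522896 + 117215197
154522896 = 1*117215197 + 37307699
117215197 = 3*37307699 + 5292100
37307699 = 7*5292100 + 262999
5292100 = 20*262999 + 32120
262999 = 8*32120 + 6039
32120 = 5*6039 + 1925
6039 = 3*1925 + 264
1925 = 7*264 + 77
264 = 3*77 + 33
77 = 2*33 + 11
33 = 3*11 + 0
gcd(154522896, 735306781) = 11.
Working backward:
11 = 77 − 2·33
11 = −2·264 + 7·77
11 = 7·1925 − 51·264
11 = −51·6039 + 160·1925
11 = 160·32120 − 851·6039
11 = −851·262999 + 6968·32120
11 = 6968·5292100 − 140211·262999
11 = −140211·37307699 + 988445·5292100
11 = 988445·117215197 − 3105546·37307699
11 = −3105546·154522896 + 4093991·117215197
11 = 4093991·735306781 − 19481510·154522896
So 11 = (4093991)·735306781 + (-19481510)·154522896.

11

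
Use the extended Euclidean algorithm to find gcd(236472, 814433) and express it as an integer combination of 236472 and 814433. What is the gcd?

1

Apply Euclid's algorithm to 814433 and 236472:
814433 = 3·236472 + 105017
236472 = 2·105017 + 26438
105017 = 3·26438 + 25703
26438 = 1·25703 + 735
25703 = 34·735 + 713
735 = 1·713 + 22
713 = 32·22 + 9
22 = 2·9 + 4
9 = 2·4 + 1
4 = 4·1 + 0
gcd(236472, 814433) = 1.
Back-substituting:
1 = 9 − 2·4
1 = −2·22 + 5·9
1 = 5·713 − 162·22
1 = −162·735 + 167·713
1 = 167·25703 − 5840·735
1 = −5840·26438 + 6007·25703
1 = 6007·105017 − 23861·26438
1 = −23861·236472 + 53729·105017
1 = 53729·814433 − 185048·236472
So 1 = (53729)·814433 + (-185048)·236472.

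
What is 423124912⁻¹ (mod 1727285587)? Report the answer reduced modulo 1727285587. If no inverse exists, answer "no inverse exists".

1681213567

Apply the Euclidean algorithm to 1727285587 and 423124912:
1727285587 = 4×423124912 + 34785939
423124912 = 12×34785939 + 5693644
34785939 = 6×5693644 + 624075
5693644 = 9×624075 + 76969
624075 = 8×76969 + 8323
76969 = 9×8323 + 2062
8323 = 4×2062 + 75
2062 = 27×75 + 37
75 = 2×37 + 1
37 = 37×1 + 0
Since gcd(423124912, 1727285587) = 1, back-substitute to write 1 as a combination:
1 = 75 − 2·37
1 = −2·2062 + 55·75
1 = 55·8323 − 222·2062
1 = −222·76969 + 2053·8323
1 = 2053·624075 − 16646·76969
1 = −16646·5693644 + 151867·624075
1 = 151867·34785939 − 927848·5693644
1 = −927848·423124912 + 11286043·34785939
1 = 11286043·1727285587 − 46072020·423124912
Hence 423124912⁻¹ ≡ -46072020 ≡ 1681213567 (mod 1727285587).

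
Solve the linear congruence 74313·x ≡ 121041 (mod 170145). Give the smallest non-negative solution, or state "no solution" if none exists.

First find gcd(74313, 170145):
170145 = 2·74313 + 21519
74313 = 3·21519 + 9756
21519 = 2·9756 + 2007
9756 = 4·2007 + 1728
2007 = 1·1728 + 279
1728 = 6·279 + 54
279 = 5·54 + 9
54 = 6·9 + 0
gcd = 9 and 9 | 121041, so solutions exist. Divide through by 9: 8257x ≡ 13449 (mod 18905).
Now find 8257⁻¹ mod 18905:
18905 = 2*8257 + 2391
8257 = 3*2391 + 1084
2391 = 2*1084 + 223
1084 = 4*223 + 192
223 = 1*192 + 31
192 = 6*31 + 6
31 = 5*6 + 1
6 = 6*1 + 0
Back-substitute:
1 = 31 − 5·6
1 = −5·192 + 31·31
1 = 31·223 − 36·192
1 = −36·1084 + 175·223
1 = 175·2391 − 386·1084
1 = −386·8257 + 1333·2391
1 = 1333·18905 − 3052·8257
So 8257·(-3052) ≡ 1 (mod 18905), i.e. 8257⁻¹ ≡ 15853.
Then x ≡ 15853·13449 ≡ 15312 (mod 18905); the smallest non-negative solution is x = 15312.

15312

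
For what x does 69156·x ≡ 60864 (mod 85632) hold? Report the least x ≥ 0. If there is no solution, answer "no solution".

First find gcd(69156, 85632):
85632 = 1·69156 + 16476
69156 = 4·16476 + 3252
16476 = 5·3252 + 216
3252 = 15·216 + 12
216 = 18·12 + 0
gcd = 12 and 12 | 60864, so solutions exist. Divide through by 12: 5763x ≡ 5072 (mod 7136).
Now find 5763⁻¹ mod 7136:
7136 = 1*5763 + 1373
5763 = 4*1373 + 271
1373 = 5*271 + 18
271 = 15*18 + 1
18 = 18*1 + 0
Back-substitute:
1 = 271 − 15·18
1 = −15·1373 + 76·271
1 = 76·5763 − 319·1373
1 = −319·7136 + 395·5763
So 5763⁻¹ ≡ 395 (mod 7136).
Then x ≡ 395·5072 ≡ 5360 (mod 7136); the smallest non-negative solution is x = 5360.

5360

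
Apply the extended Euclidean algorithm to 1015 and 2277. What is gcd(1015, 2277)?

Apply Euclid's algorithm to 2277 and 1015:
2277 = 2*1015 + 247
1015 = 4*247 + 27
247 = 9*27 + 4
27 = 6*4 + 3
4 = 1*3 + 1
3 = 3*1 + 0
gcd(1015, 2277) = 1.
Working backward:
1 = 4 − 3
1 = −27 + 7·4
1 = 7·247 − 64·27
1 = −64·1015 + 263·247
1 = 263·2277 − 590·1015
So 1 = (263)·2277 + (-590)·1015.

1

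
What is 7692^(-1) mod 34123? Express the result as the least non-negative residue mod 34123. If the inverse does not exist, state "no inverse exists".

Apply the Euclidean algorithm to 34123 and 7692:
34123 = 4·7692 + 3355
7692 = 2·3355 + 982
3355 = 3·982 + 409
982 = 2·409 + 164
409 = 2·164 + 81
164 = 2·81 + 2
81 = 40·2 + 1
2 = 2·1 + 0
The gcd is 1. Working backward:
1 = 81 − 40·2
1 = −40·164 + 81·81
1 = 81·409 − 202·164
1 = −202·982 + 485·409
1 = 485·3355 − 1657·982
1 = −1657·7692 + 3799·3355
1 = 3799·34123 − 16853·7692
Thus 7692·(-16853) ≡ 1 (mod 34123); reducing, -16853 mod 34123 = 17270.

17270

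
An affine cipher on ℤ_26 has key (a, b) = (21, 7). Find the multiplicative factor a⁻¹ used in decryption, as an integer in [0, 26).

gcd(26, 21) by repeated division:
26 = 1*21 + 5
21 = 4*5 + 1
5 = 5*1 + 0
Since gcd(21, 26) = 1, back-substitute to write 1 as a combination:
1 = 21 − 4·5
1 = −4·26 + 5·21
So 21·5 ≡ 1 (mod 26).

5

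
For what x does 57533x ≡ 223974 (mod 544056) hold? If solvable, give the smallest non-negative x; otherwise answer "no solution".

First find gcd(57533, 544056):
544056 = 9×57533 + 26259
57533 = 2×26259 + 5015
26259 = 5×5015 + 1184
5015 = 4×1184 + 279
1184 = 4×279 + 68
279 = 4×68 + 7
68 = 9×7 + 5
7 = 1×5 + 2
5 = 2×2 + 1
2 = 2×1 + 0
gcd = 1, so a unique solution mod 544056 exists.
Back-substitute for the Bézout coefficients:
1 = 5 − 2·2
1 = −2·7 + 3·5
1 = 3·68 − 29·7
1 = −29·279 + 119·68
1 = 119·1184 − 505·279
1 = −505·5015 + 2139·1184
1 = 2139·26259 − 11200·5015
1 = −11200·57533 + 24539·26259
1 = 24539·544056 − 232051·57533
So 57533·(-232051) ≡ 1 (mod 544056), giving 57533⁻¹ ≡ 312005.
x ≡ 57533⁻¹·223974 ≡ 312005·223974 ≡ 279006 (mod 544056).

279006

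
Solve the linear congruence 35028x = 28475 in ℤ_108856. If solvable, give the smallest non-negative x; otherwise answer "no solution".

gcd(35028, 108856):
108856 = 3*35028 + 3772
35028 = 9*3772 + 1080
3772 = 3*1080 + 532
1080 = 2*532 + 16
532 = 33*16 + 4
16 = 4*4 + 0
gcd = 4, but 4 ∤ 28475, so the congruence has no solution.

no solution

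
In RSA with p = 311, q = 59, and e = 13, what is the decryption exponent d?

16597

φ(n) = (p−1)(q−1) = 310·58 = 17980.
Need d with 13·d ≡ 1 (mod 17980). Apply the extended Euclidean algorithm:
17980 = 1383×13 + 1
13 = 13×1 + 0
Back-substitute:
1 = 17980 − 1383·13
So 13·(-1383) ≡ 1 (mod 17980), hence d ≡ -1383 ≡ 16597 (mod 17980).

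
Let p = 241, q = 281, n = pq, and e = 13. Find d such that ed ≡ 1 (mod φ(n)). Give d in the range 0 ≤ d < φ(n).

φ(n) = (p−1)(q−1) = 240·280 = 67200.
Need d with 13·d ≡ 1 (mod 67200). Apply the extended Euclidean algorithm:
67200 = 5169·13 + 3
13 = 4·3 + 1
3 = 3·1 + 0
Back-substitute:
1 = 13 − 4·3
1 = −4·67200 + 20677·13
So 13·20677 ≡ 1 (mod 67200), hence d = 20677.

20677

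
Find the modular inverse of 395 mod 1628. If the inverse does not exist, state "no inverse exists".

1187

Extended Euclidean algorithm:
1628 = 4·395 + 48
395 = 8·48 + 11
48 = 4·11 + 4
11 = 2·4 + 3
4 = 1·3 + 1
3 = 3·1 + 0
The gcd is 1. Working backward:
1 = 4 − 3
1 = −11 + 3·4
1 = 3·48 − 13·11
1 = −13·395 + 107·48
1 = 107·1628 − 441·395
Hence 395⁻¹ ≡ -441 ≡ 1187 (mod 1628).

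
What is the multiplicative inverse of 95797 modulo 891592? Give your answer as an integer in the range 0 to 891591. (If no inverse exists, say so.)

no inverse exists

Euclidean algorithm on 891592, 95797:
891592 = 9·95797 + 29419
95797 = 3·29419 + 7540
29419 = 3·7540 + 6799
7540 = 1·6799 + 741
6799 = 9·741 + 130
741 = 5·130 + 91
130 = 1·91 + 39
91 = 2·39 + 13
39 = 3·13 + 0
gcd(95797, 891592) = 13 ≠ 1, so 95797 has no multiplicative inverse modulo 891592.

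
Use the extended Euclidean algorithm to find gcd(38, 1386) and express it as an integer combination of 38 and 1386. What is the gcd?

2

Apply Euclid's algorithm to 1386 and 38:
1386 = 36×38 + 18
38 = 2×18 + 2
18 = 9×2 + 0
gcd(38, 1386) = 2.
Back-substituting:
2 = 38 − 2·18
2 = −2·1386 + 73·38
So 2 = (-2)·1386 + (73)·38.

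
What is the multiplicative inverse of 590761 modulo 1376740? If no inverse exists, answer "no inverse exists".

gcd(1376740, 590761) by repeated division:
1376740 = 2·590761 + 195218
590761 = 3·195218 + 5107
195218 = 38·5107 + 1152
5107 = 4·1152 + 499
1152 = 2·499 + 154
499 = 3·154 + 37
154 = 4·37 + 6
37 = 6·6 + 1
6 = 6·1 + 0
gcd = 1, so the inverse exists. Back-substitute:
1 = 37 − 6·6
1 = −6·154 + 25·37
1 = 25·499 − 81·154
1 = −81·1152 + 187·499
1 = 187·5107 − 829·1152
1 = −829·195218 + 31689·5107
1 = 31689·590761 − 95896·195218
1 = −95896·1376740 + 223481·590761
So 590761·223481 ≡ 1 (mod 1376740).

223481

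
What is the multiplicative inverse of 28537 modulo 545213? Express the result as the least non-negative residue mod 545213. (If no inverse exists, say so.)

89299

Run Euclid on (545213, 28537):
545213 = 19*28537 + 3010
28537 = 9*3010 + 1447
3010 = 2*1447 + 116
1447 = 12*116 + 55
116 = 2*55 + 6
55 = 9*6 + 1
6 = 6*1 + 0
Since gcd(28537, 545213) = 1, back-substitute to write 1 as a combination:
1 = 55 − 9·6
1 = −9·116 + 19·55
1 = 19·1447 − 237·116
1 = −237·3010 + 493·1447
1 = 493·28537 − 4674·3010
1 = −4674·545213 + 89299·28537
So 28537·89299 ≡ 1 (mod 545213).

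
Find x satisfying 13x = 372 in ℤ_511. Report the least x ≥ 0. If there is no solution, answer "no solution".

First find gcd(13, 511):
511 = 39*13 + 4
13 = 3*4 + 1
4 = 4*1 + 0
gcd = 1, so a unique solution mod 511 exists.
Back-substitute for the Bézout coefficients:
1 = 13 − 3·4
1 = −3·511 + 118·13
So 13·(118) ≡ 1 (mod 511), giving 13⁻¹ ≡ 118.
x ≡ 13⁻¹·372 ≡ 118·372 ≡ 461 (mod 511).

461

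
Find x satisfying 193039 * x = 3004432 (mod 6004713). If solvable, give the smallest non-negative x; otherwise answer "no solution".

no solution

gcd(193039, 6004713):
6004713 = 31×193039 + 20504
193039 = 9×20504 + 8503
20504 = 2×8503 + 3498
8503 = 2×3498 + 1507
3498 = 2×1507 + 484
1507 = 3×484 + 55
484 = 8×55 + 44
55 = 1×44 + 11
44 = 4×11 + 0
gcd = 11, but 11 ∤ 3004432, so the congruence has no solution.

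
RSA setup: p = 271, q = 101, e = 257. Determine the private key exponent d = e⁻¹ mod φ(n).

φ(n) = (p−1)(q−1) = 270·100 = 27000.
Need d with 257·d ≡ 1 (mod 27000). Apply the extended Euclidean algorithm:
27000 = 105·257 + 15
257 = 17·15 + 2
15 = 7·2 + 1
2 = 2·1 + 0
Back-substitute:
1 = 15 − 7·2
1 = −7·257 + 120·15
1 = 120·27000 − 12607·257
So 257·(-12607) ≡ 1 (mod 27000), hence d ≡ -12607 ≡ 14393 (mod 27000).

14393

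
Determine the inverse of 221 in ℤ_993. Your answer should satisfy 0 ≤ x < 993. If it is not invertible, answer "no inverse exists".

665

Extended Euclidean algorithm:
993 = 4*221 + 109
221 = 2*109 + 3
109 = 36*3 + 1
3 = 3*1 + 0
The gcd is 1. Working backward:
1 = 109 − 36·3
1 = −36·221 + 73·109
1 = 73·993 − 328·221
So 221·(-328) ≡ 1 (mod 993), and -328 ≡ 665 (mod 993).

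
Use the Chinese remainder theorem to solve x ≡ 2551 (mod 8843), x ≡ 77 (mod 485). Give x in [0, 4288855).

1744622

Write x = 2551 + 8843·k. Then 8843·k ≡ 77 − 2551 ≡ 436 (mod 485).
Need 8843⁻¹ mod 485. Extended Euclid on (485, 113):
485 = 4*113 + 33
113 = 3*33 + 14
33 = 2*14 + 5
14 = 2*5 + 4
5 = 1*4 + 1
4 = 4*1 + 0
Back-substitute:
1 = 5 − 4
1 = −14 + 3·5
1 = 3·33 − 7·14
1 = −7·113 + 24·33
1 = 24·485 − 103·113
8843⁻¹ ≡ 382 (mod 485), so k ≡ 382·436 ≡ 197 (mod 485).
x = 2551 + 8843·197 = 1744622.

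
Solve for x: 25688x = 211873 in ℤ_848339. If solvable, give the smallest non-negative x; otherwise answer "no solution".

First find gcd(25688, 848339):
848339 = 33*25688 + 635
25688 = 40*635 + 288
635 = 2*288 + 59
288 = 4*59 + 52
59 = 1*52 + 7
52 = 7*7 + 3
7 = 2*3 + 1
3 = 3*1 + 0
gcd = 1, so a unique solution mod 848339 exists.
Back-substitute for the Bézout coefficients:
1 = 7 − 2·3
1 = −2·52 + 15·7
1 = 15·59 − 17·52
1 = −17·288 + 83·59
1 = 83·635 − 183·288
1 = −183·25688 + 7403·635
1 = 7403·848339 − 244482·25688
So 25688·(-244482) ≡ 1 (mod 848339), giving 25688⁻¹ ≡ 603857.
x ≡ 25688⁻¹·211873 ≡ 603857·211873 ≡ 444554 (mod 848339).

444554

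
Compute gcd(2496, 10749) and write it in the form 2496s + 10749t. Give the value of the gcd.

Repeated division:
10749 = 4*2496 + 765
2496 = 3*765 + 201
765 = 3*201 + 162
201 = 1*162 + 39
162 = 4*39 + 6
39 = 6*6 + 3
6 = 2*3 + 0
gcd(2496, 10749) = 3.
Working backward:
3 = 39 − 6·6
3 = −6·162 + 25·39
3 = 25·201 − 31·162
3 = −31·765 + 118·201
3 = 118·2496 − 385·765
3 = −385·10749 + 1658·2496
So 3 = (-385)·10749 + (1658)·2496.

3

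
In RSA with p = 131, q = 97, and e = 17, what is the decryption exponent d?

5873

φ(n) = (p−1)(q−1) = 130·96 = 12480.
Need d with 17·d ≡ 1 (mod 12480). Apply the extended Euclidean algorithm:
12480 = 734*17 + 2
17 = 8*2 + 1
2 = 2*1 + 0
Back-substitute:
1 = 17 − 8·2
1 = −8·12480 + 5873·17
So 17·5873 ≡ 1 (mod 12480), hence d = 5873.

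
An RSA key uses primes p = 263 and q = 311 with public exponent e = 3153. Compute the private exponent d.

58397

φ(n) = (p−1)(q−1) = 262·310 = 81220.
Need d with 3153·d ≡ 1 (mod 81220). Apply the extended Euclidean algorithm:
81220 = 25*3153 + 2395
3153 = 1*2395 + 758
2395 = 3*758 + 121
758 = 6*121 + 32
121 = 3*32 + 25
32 = 1*25 + 7
25 = 3*7 + 4
7 = 1*4 + 3
4 = 1*3 + 1
3 = 3*1 + 0
Back-substitute:
1 = 4 − 3
1 = −7 + 2·4
1 = 2·25 − 7·7
1 = −7·32 + 9·25
1 = 9·121 − 34·32
1 = −34·758 + 213·121
1 = 213·2395 − 673·758
1 = −673·3153 + 886·2395
1 = 886·81220 − 22823·3153
So 3153·(-22823) ≡ 1 (mod 81220), hence d ≡ -22823 ≡ 58397 (mod 81220).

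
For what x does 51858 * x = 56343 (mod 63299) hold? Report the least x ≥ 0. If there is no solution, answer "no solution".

First find gcd(51858, 63299):
63299 = 1×51858 + 11441
51858 = 4×11441 + 6094
11441 = 1×6094 + 5347
6094 = 1×5347 + 747
5347 = 7×747 + 118
747 = 6×118 + 39
118 = 3×39 + 1
39 = 39×1 + 0
gcd = 1, so a unique solution mod 63299 exists.
Back-substitute for the Bézout coefficients:
1 = 118 − 3·39
1 = −3·747 + 19·118
1 = 19·5347 − 136·747
1 = −136·6094 + 155·5347
1 = 155·11441 − 291·6094
1 = −291·51858 + 1319·11441
1 = 1319·63299 − 1610·51858
So 51858·(-1610) ≡ 1 (mod 63299), giving 51858⁻¹ ≡ 61689.
x ≡ 51858⁻¹·56343 ≡ 61689·56343 ≡ 58536 (mod 63299).

58536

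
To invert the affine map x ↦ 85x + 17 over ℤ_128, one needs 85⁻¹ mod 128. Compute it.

125

gcd(128, 85) by repeated division:
128 = 1*85 + 43
85 = 1*43 + 42
43 = 1*42 + 1
42 = 42*1 + 0
gcd = 1, so the inverse exists. Back-substitute:
1 = 43 − 42
1 = −85 + 2·43
1 = 2·128 − 3·85
Thus 85·(-3) ≡ 1 (mod 128); reducing, -3 mod 128 = 125.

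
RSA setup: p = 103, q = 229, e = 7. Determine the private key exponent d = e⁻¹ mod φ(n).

9967

φ(n) = (p−1)(q−1) = 102·228 = 23256.
Need d with 7·d ≡ 1 (mod 23256). Apply the extended Euclidean algorithm:
23256 = 3322×7 + 2
7 = 3×2 + 1
2 = 2×1 + 0
Back-substitute:
1 = 7 − 3·2
1 = −3·23256 + 9967·7
So 7·9967 ≡ 1 (mod 23256), hence d = 9967.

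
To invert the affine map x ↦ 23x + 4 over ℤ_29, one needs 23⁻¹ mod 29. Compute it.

24

Apply the Euclidean algorithm to 29 and 23:
29 = 1·23 + 6
23 = 3·6 + 5
6 = 1·5 + 1
5 = 5·1 + 0
gcd = 1, so the inverse exists. Back-substitute:
1 = 6 − 5
1 = −23 + 4·6
1 = 4·29 − 5·23
Hence 23⁻¹ ≡ -5 ≡ 24 (mod 29).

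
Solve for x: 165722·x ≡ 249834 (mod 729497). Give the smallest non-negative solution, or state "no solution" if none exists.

656805

First find gcd(165722, 729497):
729497 = 4·165722 + 66609
165722 = 2·66609 + 32504
66609 = 2·32504 + 1601
32504 = 20·1601 + 484
1601 = 3·484 + 149
484 = 3·149 + 37
149 = 4·37 + 1
37 = 37·1 + 0
gcd = 1, so a unique solution mod 729497 exists.
Back-substitute for the Bézout coefficients:
1 = 149 − 4·37
1 = −4·484 + 13·149
1 = 13·1601 − 43·484
1 = −43·32504 + 873·1601
1 = 873·66609 − 1789·32504
1 = −1789·165722 + 4451·66609
1 = 4451·729497 − 19593·165722
So 165722·(-19593) ≡ 1 (mod 729497), giving 165722⁻¹ ≡ 709904.
x ≡ 165722⁻¹·249834 ≡ 709904·249834 ≡ 656805 (mod 729497).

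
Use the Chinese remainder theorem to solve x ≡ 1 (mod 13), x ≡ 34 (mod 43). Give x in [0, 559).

Write x = 1 + 13·k. Then 13·k ≡ 34 − 1 ≡ 33 (mod 43).
Need 13⁻¹ mod 43. Extended Euclid on (43, 13):
43 = 3×13 + 4
13 = 3×4 + 1
4 = 4×1 + 0
Back-substitute:
1 = 13 − 3·4
1 = −3·43 + 10·13
13⁻¹ ≡ 10 (mod 43), so k ≡ 10·33 ≡ 29 (mod 43).
x = 1 + 13·29 = 378.

378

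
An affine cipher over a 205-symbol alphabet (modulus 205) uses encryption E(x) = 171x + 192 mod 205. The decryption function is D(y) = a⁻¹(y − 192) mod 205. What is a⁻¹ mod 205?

Run Euclid on (205, 171):
205 = 1×171 + 34
171 = 5×34 + 1
34 = 34×1 + 0
gcd = 1, so the inverse exists. Back-substitute:
1 = 171 − 5·34
1 = −5·205 + 6·171
So 171·6 ≡ 1 (mod 205).

6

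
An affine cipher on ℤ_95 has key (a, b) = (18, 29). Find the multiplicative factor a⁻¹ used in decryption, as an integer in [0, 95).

37

Run Euclid on (95, 18):
95 = 5×18 + 5
18 = 3×5 + 3
5 = 1×3 + 2
3 = 1×2 + 1
2 = 2×1 + 0
gcd = 1, so the inverse exists. Back-substitute:
1 = 3 − 2
1 = −5 + 2·3
1 = 2·18 − 7·5
1 = −7·95 + 37·18
So 18·37 ≡ 1 (mod 95).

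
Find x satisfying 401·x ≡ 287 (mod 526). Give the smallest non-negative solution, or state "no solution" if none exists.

First find gcd(401, 526):
526 = 1*401 + 125
401 = 3*125 + 26
125 = 4*26 + 21
26 = 1*21 + 5
21 = 4*5 + 1
5 = 5*1 + 0
gcd = 1, so a unique solution mod 526 exists.
Back-substitute for the Bézout coefficients:
1 = 21 − 4·5
1 = −4·26 + 5·21
1 = 5·125 − 24·26
1 = −24·401 + 77·125
1 = 77·526 − 101·401
So 401·(-101) ≡ 1 (mod 526), giving 401⁻¹ ≡ 425.
x ≡ 401⁻¹·287 ≡ 425·287 ≡ 469 (mod 526).

469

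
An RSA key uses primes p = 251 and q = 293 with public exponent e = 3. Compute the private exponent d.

48667

φ(n) = (p−1)(q−1) = 250·292 = 73000.
Need d with 3·d ≡ 1 (mod 73000). Apply the extended Euclidean algorithm:
73000 = 24333·3 + 1
3 = 3·1 + 0
Back-substitute:
1 = 73000 − 24333·3
So 3·(-24333) ≡ 1 (mod 73000), hence d ≡ -24333 ≡ 48667 (mod 73000).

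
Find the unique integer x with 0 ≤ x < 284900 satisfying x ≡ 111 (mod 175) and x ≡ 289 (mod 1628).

Write x = 111 + 175·k. Then 175·k ≡ 289 − 111 ≡ 178 (mod 1628).
Need 175⁻¹ mod 1628. Extended Euclid on (1628, 175):
1628 = 9·175 + 53
175 = 3·53 + 16
53 = 3·16 + 5
16 = 3·5 + 1
5 = 5·1 + 0
Back-substitute:
1 = 16 − 3·5
1 = −3·53 + 10·16
1 = 10·175 − 33·53
1 = −33·1628 + 307·175
175⁻¹ ≡ 307 (mod 1628), so k ≡ 307·178 ≡ 922 (mod 1628).
x = 111 + 175·922 = 161461.

161461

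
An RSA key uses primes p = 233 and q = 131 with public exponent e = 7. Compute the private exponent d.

21543

φ(n) = (p−1)(q−1) = 232·130 = 30160.
Need d with 7·d ≡ 1 (mod 30160). Apply the extended Euclidean algorithm:
30160 = 4308×7 + 4
7 = 1×4 + 3
4 = 1×3 + 1
3 = 3×1 + 0
Back-substitute:
1 = 4 − 3
1 = −7 + 2·4
1 = 2·30160 − 8617·7
So 7·(-8617) ≡ 1 (mod 30160), hence d ≡ -8617 ≡ 21543 (mod 30160).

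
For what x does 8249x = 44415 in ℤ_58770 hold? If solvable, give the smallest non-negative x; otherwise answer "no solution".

First find gcd(8249, 58770):
58770 = 7*8249 + 1027
8249 = 8*1027 + 33
1027 = 31*33 + 4
33 = 8*4 + 1
4 = 4*1 + 0
gcd = 1, so a unique solution mod 58770 exists.
Back-substitute for the Bézout coefficients:
1 = 33 − 8·4
1 = −8·1027 + 249·33
1 = 249·8249 − 2000·1027
1 = −2000·58770 + 14249·8249
So 8249·(14249) ≡ 1 (mod 58770), giving 8249⁻¹ ≡ 14249.
x ≡ 8249⁻¹·44415 ≡ 14249·44415 ≡ 33975 (mod 58770).

33975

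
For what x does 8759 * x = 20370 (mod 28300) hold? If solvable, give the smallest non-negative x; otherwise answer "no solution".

First find gcd(8759, 28300):
28300 = 3×8759 + 2023
8759 = 4×2023 + 667
2023 = 3×667 + 22
667 = 30×22 + 7
22 = 3×7 + 1
7 = 7×1 + 0
gcd = 1, so a unique solution mod 28300 exists.
Back-substitute for the Bézout coefficients:
1 = 22 − 3·7
1 = −3·667 + 91·22
1 = 91·2023 − 276·667
1 = −276·8759 + 1195·2023
1 = 1195·28300 − 3861·8759
So 8759·(-3861) ≡ 1 (mod 28300), giving 8759⁻¹ ≡ 24439.
x ≡ 8759⁻¹·20370 ≡ 24439·20370 ≡ 25430 (mod 28300).

25430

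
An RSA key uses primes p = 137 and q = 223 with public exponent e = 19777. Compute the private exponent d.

8401

φ(n) = (p−1)(q−1) = 136·222 = 30192.
Need d with 19777·d ≡ 1 (mod 30192). Apply the extended Euclidean algorithm:
30192 = 1·19777 + 10415
19777 = 1·10415 + 9362
10415 = 1·9362 + 1053
9362 = 8·1053 + 938
1053 = 1·938 + 115
938 = 8·115 + 18
115 = 6·18 + 7
18 = 2·7 + 4
7 = 1·4 + 3
4 = 1·3 + 1
3 = 3·1 + 0
Back-substitute:
1 = 4 − 3
1 = −7 + 2·4
1 = 2·18 − 5·7
1 = −5·115 + 32·18
1 = 32·938 − 261·115
1 = −261·1053 + 293·938
1 = 293·9362 − 2605·1053
1 = −2605·10415 + 2898·9362
1 = 2898·19777 − 5503·10415
1 = −5503·30192 + 8401·19777
So 19777·8401 ≡ 1 (mod 30192), hence d = 8401.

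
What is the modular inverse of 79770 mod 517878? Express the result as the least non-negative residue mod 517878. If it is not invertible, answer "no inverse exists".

Euclidean algorithm on 517878, 79770:
517878 = 6·79770 + 39258
79770 = 2·39258 + 1254
39258 = 31·1254 + 384
1254 = 3·384 + 102
384 = 3·102 + 78
102 = 1·78 + 24
78 = 3·24 + 6
24 = 4·6 + 0
Since gcd = 6 > 1, 79770 is not a unit mod 517878.

no inverse exists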